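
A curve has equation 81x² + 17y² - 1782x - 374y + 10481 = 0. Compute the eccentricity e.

81(x² - 22x) + 17(y² - 22y) = -10481
Complete the square in x and y: 81(x - 11)² + 17(y - 11)² = -10481 + 9801 + 2057 = 1377
Divide by 1377: (x - 11)²/17 + (y - 11)²/81 = 1
Ellipse, center (11, 11), major axis vertical; a² = 81, b² = 17.
c² = a² - b² = 64, so c = 8.
e = c/a = 8/9.

e = 8/9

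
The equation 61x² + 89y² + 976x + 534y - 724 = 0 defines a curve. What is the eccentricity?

61(x² + 16x) + 89(y² + 6y) = 724
Complete the square: 61(x + 8)² + 89(y + 3)² = 724 + 3904 + 801 = 5429
Divide by 5429: (x + 8)²/89 + (y + 3)²/61 = 1
Ellipse, center (-8, -3), major axis horizontal; a² = 89, b² = 61.
c² = a² - b² = 28, so c = 2√7.
e = c/a = 2√7/√89 = 2√623/89.

e = 2√623/89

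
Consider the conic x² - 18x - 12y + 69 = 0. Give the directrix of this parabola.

Only x is squared. Complete the square in x: (x - 9)² = 12(y + 1).
Vertex (9, -1); 4p = 12 so p = 3. Opens up.
Directrix is the horizontal line y = k − p = -1 − (3) = -4.

y = -4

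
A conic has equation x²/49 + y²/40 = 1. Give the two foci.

Center (0, 0). The larger denominator 49 sits under the x-term, so the major axis is horizontal; a² = 49, b² = 40.
c² = a² - b² = 49 - 40 = 9, so c = 3.
Foci lie on the horizontal axis through the center: (h ± c, k).

(-3, 0) and (3, 0)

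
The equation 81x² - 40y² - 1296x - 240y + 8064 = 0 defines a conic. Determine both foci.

Rearranging, 81(x² - 16x) -40(y² + 6y) = -8064.
81(x - 8)² -40(y + 3)² = -8064 + 5184 - 360 = -3240
Divide by -3240: (y + 3)²/81 - (x - 8)²/40 = 1
Hyperbola, center (8, -3), transverse axis vertical; a² = 81, b² = 40.
c² = a² + b² = 81 + 40 = 121, so c = 11.
Foci lie on the vertical axis through the center: (h, k ± c).

(8, -14) and (8, 8)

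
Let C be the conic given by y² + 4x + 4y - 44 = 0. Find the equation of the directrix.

x = 13

Only y is squared. Complete the square in y: (y + 2)² = -4(x - 12).
Vertex (12, -2); 4p = -4 so p = -1. Opens left.
Directrix is the vertical line x = h − p = 12 − (-1) = 13.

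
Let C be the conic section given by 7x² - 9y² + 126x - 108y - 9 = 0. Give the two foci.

Group: 7(x² + 18x) -9(y² + 12y) = 9
7(x + 9)² -9(y + 6)² = 9 + 567 - 324 = 252
Divide through by 252 to get (x + 9)²/36 - (y + 6)²/28 = 1.
Hyperbola, center (-9, -6), transverse axis horizontal; a² = 36, b² = 28.
c² = a² + b² = 36 + 28 = 64, so c = 8.
Foci lie on the horizontal axis through the center: (h ± c, k).

(-17, -6) and (-1, -6)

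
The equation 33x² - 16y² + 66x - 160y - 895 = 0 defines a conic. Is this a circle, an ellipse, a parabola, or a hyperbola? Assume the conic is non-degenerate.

No xy term. Coefficients of x² and y² are A = 33, C = -16.
A and C have opposite signs ⇒ hyperbola.

hyperbola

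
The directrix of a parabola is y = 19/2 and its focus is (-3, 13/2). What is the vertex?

(-3, 8)

The vertex is the midpoint between the focus and the directrix along the axis of symmetry.
Axis is vertical (directrix is horizontal). Vertex y-coordinate = (13/2 + 19/2)/2 = 8; x-coordinate = -3.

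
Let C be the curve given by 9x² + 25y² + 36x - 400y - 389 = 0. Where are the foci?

(-14, 8) and (10, 8)

Group the x- and y-terms: 9(x² + 4x) + 25(y² - 16y) = 389
Complete the square in x and y: 9(x + 2)² + 25(y - 8)² = 389 + 36 + 1600 = 2025
Divide by 2025: (x + 2)²/225 + (y - 8)²/81 = 1
Ellipse, center (-2, 8), major axis horizontal; a² = 225, b² = 81.
c² = a² - b² = 225 - 81 = 144, so c = 12.
Foci lie on the horizontal axis through the center: (h ± c, k).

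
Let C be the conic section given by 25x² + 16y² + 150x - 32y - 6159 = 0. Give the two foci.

(-3, -11) and (-3, 13)

Collect terms: 25(x² + 6x) + 16(y² - 2y) = 6159
25(x + 3)² + 16(y - 1)² = 6159 + 225 + 16 = 6400
Divide through by 6400 to get (x + 3)²/256 + (y - 1)²/400 = 1.
Ellipse, center (-3, 1), major axis vertical; a² = 400, b² = 256.
c² = a² - b² = 400 - 256 = 144, so c = 12.
Foci lie on the vertical axis through the center: (h, k ± c).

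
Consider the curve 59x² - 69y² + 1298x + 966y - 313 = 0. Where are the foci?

(-11 - 8√2, 7) and (-11 + 8√2, 7)

Collect terms: 59(x² + 22x) -69(y² - 14y) = 313
Complete the square in x and y: 59(x + 11)² -69(y - 7)² = 313 + 7139 - 3381 = 4071
Divide by 4071: (x + 11)²/69 - (y - 7)²/59 = 1
Hyperbola, center (-11, 7), transverse axis horizontal; a² = 69, b² = 59.
c² = a² + b² = 69 + 59 = 128, so c = 8√2.
Foci lie on the horizontal axis through the center: (h ± c, k).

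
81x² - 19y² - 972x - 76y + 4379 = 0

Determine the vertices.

(6, -11) and (6, 7)

Group: 81(x² - 12x) -19(y² + 4y) = -4379
Complete the square in x and y: 81(x - 6)² -19(y + 2)² = -4379 + 2916 - 76 = -1539
Divide through by -1539 to get (y + 2)²/81 - (x - 6)²/19 = 1.
Hyperbola, center (6, -2), transverse axis vertical; a² = 81, b² = 19.
a = 9. Vertices at (h, k ± a).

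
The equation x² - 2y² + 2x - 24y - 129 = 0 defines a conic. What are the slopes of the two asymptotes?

Group: (x² + 2x) -2(y² + 12y) = 129
(x + 1)² -2(y + 6)² = 129 + 1 - 72 = 58
Dividing both sides by 58: (x + 1)²/58 - (y + 6)²/29 = 1
Hyperbola, center (-1, -6), transverse axis horizontal; a² = 58, b² = 29.
For a horizontal hyperbola the asymptotes have slope ±b/a.
Here that is ±√29/√58 = ±√2/2.

√2/2 and -√2/2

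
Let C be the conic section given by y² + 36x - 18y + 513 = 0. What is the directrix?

Only y is squared. Complete the square in y: (y - 9)² = -36(x + 12).
Vertex (-12, 9); 4p = -36 so p = -9. Opens left.
Directrix is the vertical line x = h − p = -12 − (-9) = -3.

x = -3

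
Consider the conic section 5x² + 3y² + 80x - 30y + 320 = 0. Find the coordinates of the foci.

Group: 5(x² + 16x) + 3(y² - 10y) = -320
5(x + 8)² + 3(y - 5)² = -320 + 320 + 75 = 75
Divide through by 75 to get (x + 8)²/15 + (y - 5)²/25 = 1.
Ellipse, center (-8, 5), major axis vertical; a² = 25, b² = 15.
c² = a² - b² = 25 - 15 = 10, so c = √10.
Foci lie on the vertical axis through the center: (h, k ± c).

(-8, 5 - √10) and (-8, 5 + √10)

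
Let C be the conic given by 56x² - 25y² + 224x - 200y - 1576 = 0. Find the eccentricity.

Rearranging, 56(x² + 4x) -25(y² + 8y) = 1576.
56(x + 2)² -25(y + 4)² = 1576 + 224 - 400 = 1400
Divide through by 1400 to get (x + 2)²/25 - (y + 4)²/56 = 1.
Hyperbola, center (-2, -4), transverse axis horizontal; a² = 25, b² = 56.
c² = a² + b² = 81, so c = 9.
e = c/a = 9/5.

e = 9/5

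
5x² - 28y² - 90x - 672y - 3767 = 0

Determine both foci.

Collect terms: 5(x² - 18x) -28(y² + 24y) = 3767
Complete the square in x and y: 5(x - 9)² -28(y + 12)² = 3767 + 405 - 4032 = 140
Dividing both sides by 140: (x - 9)²/28 - (y + 12)²/5 = 1
Hyperbola, center (9, -12), transverse axis horizontal; a² = 28, b² = 5.
c² = a² + b² = 28 + 5 = 33, so c = √33.
Foci lie on the horizontal axis through the center: (h ± c, k).

(9 - √33, -12) and (9 + √33, -12)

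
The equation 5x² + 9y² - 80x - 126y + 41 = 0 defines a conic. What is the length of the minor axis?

Collect terms: 5(x² - 16x) + 9(y² - 14y) = -41
Complete the square in x and y: 5(x - 8)² + 9(y - 7)² = -41 + 320 + 441 = 720
Dividing both sides by 720: (x - 8)²/144 + (y - 7)²/80 = 1
Ellipse, center (8, 7), major axis horizontal; a² = 144, b² = 80.
b² = 80 so b = 4√5; the minor axis has length 2b = 8√5.

8√5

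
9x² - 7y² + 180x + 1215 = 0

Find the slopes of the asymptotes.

3√7/7 and -3√7/7

Rearranging, 9(x² + 20x) -7y² = -1215.
Complete the square: 9(x + 10)² -7y² = -1215 + 900 + 0 = -315
Divide through by -315 to get y²/45 - (x + 10)²/35 = 1.
Hyperbola, center (-10, 0), transverse axis vertical; a² = 45, b² = 35.
For a vertical hyperbola the asymptotes have slope ±a/b.
Here that is ±3√5/√35 = ±3√7/7.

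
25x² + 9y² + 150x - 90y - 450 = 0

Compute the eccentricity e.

e = 4/5

Collect terms: 25(x² + 6x) + 9(y² - 10y) = 450
25(x + 3)² + 9(y - 5)² = 450 + 225 + 225 = 900
Dividing both sides by 900: (x + 3)²/36 + (y - 5)²/100 = 1
Ellipse, center (-3, 5), major axis vertical; a² = 100, b² = 36.
c² = a² - b² = 64, so c = 8.
e = c/a = 8/10 = 4/5.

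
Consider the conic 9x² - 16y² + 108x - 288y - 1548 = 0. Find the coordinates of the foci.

9(x² + 12x) -16(y² + 18y) = 1548
9(x + 6)² -16(y + 9)² = 1548 + 324 - 1296 = 576
Divide by 576: (x + 6)²/64 - (y + 9)²/36 = 1
Hyperbola, center (-6, -9), transverse axis horizontal; a² = 64, b² = 36.
c² = a² + b² = 64 + 36 = 100, so c = 10.
Foci lie on the horizontal axis through the center: (h ± c, k).

(-16, -9) and (4, -9)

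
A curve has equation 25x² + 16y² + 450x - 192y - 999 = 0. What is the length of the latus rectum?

Group the x- and y-terms: 25(x² + 18x) + 16(y² - 12y) = 999
Completing the square gives 25(x + 9)² + 16(y - 6)² = 999 + 2025 + 576 = 3600.
Divide by 3600: (x + 9)²/144 + (y - 6)²/225 = 1
Ellipse, center (-9, 6), major axis vertical; a² = 225, b² = 144.
Latus rectum length = 2b²/a = 2·144/15 = 96/5.

96/5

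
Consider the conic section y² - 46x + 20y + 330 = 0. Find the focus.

Only y is squared. Complete the square in y: (y + 10)² = 46(x - 5).
Vertex (5, -10); 4p = 46 so p = 23/2. Opens right.
Focus is p units from the vertex along the axis: (h + p, k).

(33/2, -10)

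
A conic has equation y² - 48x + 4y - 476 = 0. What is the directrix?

x = -22

Only y is squared. Complete the square in y: (y + 2)² = 48(x + 10).
Vertex (-10, -2); 4p = 48 so p = 12. Opens right.
Directrix is the vertical line x = h − p = -10 − (12) = -22.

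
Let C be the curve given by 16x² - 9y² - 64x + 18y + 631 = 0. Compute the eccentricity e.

Group: 16(x² - 4x) -9(y² - 2y) = -631
Completing the square gives 16(x - 2)² -9(y - 1)² = -631 + 64 - 9 = -576.
Dividing both sides by -576: (y - 1)²/64 - (x - 2)²/36 = 1
Hyperbola, center (2, 1), transverse axis vertical; a² = 64, b² = 36.
c² = a² + b² = 100, so c = 10.
e = c/a = 10/8 = 5/4.

e = 5/4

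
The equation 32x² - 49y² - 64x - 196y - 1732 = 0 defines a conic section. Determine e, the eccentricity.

Collect terms: 32(x² - 2x) -49(y² + 4y) = 1732
Complete the square in x and y: 32(x - 1)² -49(y + 2)² = 1732 + 32 - 196 = 1568
Divide through by 1568 to get (x - 1)²/49 - (y + 2)²/32 = 1.
Hyperbola, center (1, -2), transverse axis horizontal; a² = 49, b² = 32.
c² = a² + b² = 81, so c = 9.
e = c/a = 9/7.

e = 9/7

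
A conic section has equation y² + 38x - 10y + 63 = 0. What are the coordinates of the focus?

(-21/2, 5)

Only y is squared. Complete the square in y: (y - 5)² = -38(x + 1).
Vertex (-1, 5); 4p = -38 so p = -19/2. Opens left.
Focus is p units from the vertex along the axis: (h + p, k).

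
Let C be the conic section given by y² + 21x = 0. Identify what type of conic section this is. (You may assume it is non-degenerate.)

No xy term. Coefficients of x² and y² are A = 0, C = 1.
Exactly one squared variable ⇒ parabola.

parabola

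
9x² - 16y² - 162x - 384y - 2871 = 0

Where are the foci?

Group: 9(x² - 18x) -16(y² + 24y) = 2871
Completing the square gives 9(x - 9)² -16(y + 12)² = 2871 + 729 - 2304 = 1296.
Divide through by 1296 to get (x - 9)²/144 - (y + 12)²/81 = 1.
Hyperbola, center (9, -12), transverse axis horizontal; a² = 144, b² = 81.
c² = a² + b² = 144 + 81 = 225, so c = 15.
Foci lie on the horizontal axis through the center: (h ± c, k).

(-6, -12) and (24, -12)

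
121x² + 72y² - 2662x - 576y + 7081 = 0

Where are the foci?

(11, -3) and (11, 11)

Collect terms: 121(x² - 22x) + 72(y² - 8y) = -7081
Complete the square: 121(x - 11)² + 72(y - 4)² = -7081 + 14641 + 1152 = 8712
Divide by 8712: (x - 11)²/72 + (y - 4)²/121 = 1
Ellipse, center (11, 4), major axis vertical; a² = 121, b² = 72.
c² = a² - b² = 121 - 72 = 49, so c = 7.
Foci lie on the vertical axis through the center: (h, k ± c).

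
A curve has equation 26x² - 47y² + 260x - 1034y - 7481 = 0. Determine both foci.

(-5 - √146, -11) and (-5 + √146, -11)

Rearranging, 26(x² + 10x) -47(y² + 22y) = 7481.
Completing the square gives 26(x + 5)² -47(y + 11)² = 7481 + 650 - 5687 = 2444.
Dividing both sides by 2444: (x + 5)²/94 - (y + 11)²/52 = 1
Hyperbola, center (-5, -11), transverse axis horizontal; a² = 94, b² = 52.
c² = a² + b² = 94 + 52 = 146, so c = √146.
Foci lie on the horizontal axis through the center: (h ± c, k).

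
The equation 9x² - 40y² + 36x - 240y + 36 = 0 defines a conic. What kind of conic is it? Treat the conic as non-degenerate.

No xy term. Coefficients of x² and y² are A = 9, C = -40.
A and C have opposite signs ⇒ hyperbola.

hyperbola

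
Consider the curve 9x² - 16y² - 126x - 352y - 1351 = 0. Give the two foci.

(7, -16) and (7, -6)

9(x² - 14x) -16(y² + 22y) = 1351
9(x - 7)² -16(y + 11)² = 1351 + 441 - 1936 = -144
Dividing both sides by -144: (y + 11)²/9 - (x - 7)²/16 = 1
Hyperbola, center (7, -11), transverse axis vertical; a² = 9, b² = 16.
c² = a² + b² = 9 + 16 = 25, so c = 5.
Foci lie on the vertical axis through the center: (h, k ± c).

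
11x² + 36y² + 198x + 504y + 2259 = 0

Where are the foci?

(-14, -7) and (-4, -7)

Group the x- and y-terms: 11(x² + 18x) + 36(y² + 14y) = -2259
Complete the square: 11(x + 9)² + 36(y + 7)² = -2259 + 891 + 1764 = 396
Divide by 396: (x + 9)²/36 + (y + 7)²/11 = 1
Ellipse, center (-9, -7), major axis horizontal; a² = 36, b² = 11.
c² = a² - b² = 36 - 11 = 25, so c = 5.
Foci lie on the horizontal axis through the center: (h ± c, k).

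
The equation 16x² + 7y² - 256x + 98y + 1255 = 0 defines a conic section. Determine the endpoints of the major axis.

(8, -11) and (8, -3)

Collect terms: 16(x² - 16x) + 7(y² + 14y) = -1255
Complete the square: 16(x - 8)² + 7(y + 7)² = -1255 + 1024 + 343 = 112
Divide by 112: (x - 8)²/7 + (y + 7)²/16 = 1
Ellipse, center (8, -7), major axis vertical; a² = 16, b² = 7.
a = 4. Vertices at (h, k ± a).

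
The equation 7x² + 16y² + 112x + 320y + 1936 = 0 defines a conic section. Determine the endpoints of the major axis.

(-12, -10) and (-4, -10)

Group: 7(x² + 16x) + 16(y² + 20y) = -1936
Complete the square: 7(x + 8)² + 16(y + 10)² = -1936 + 448 + 1600 = 112
Divide by 112: (x + 8)²/16 + (y + 10)²/7 = 1
Ellipse, center (-8, -10), major axis horizontal; a² = 16, b² = 7.
a = 4. Vertices at (h ± a, k).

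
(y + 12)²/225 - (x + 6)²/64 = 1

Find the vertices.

Center (-6, -12). The positive term is the y-term, so the transverse axis is vertical; a² = 225, b² = 64.
a = 15. Vertices at (h, k ± a).

(-6, -27) and (-6, 3)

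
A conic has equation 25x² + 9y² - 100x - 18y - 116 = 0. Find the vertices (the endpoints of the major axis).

25(x² - 4x) + 9(y² - 2y) = 116
Completing the square gives 25(x - 2)² + 9(y - 1)² = 116 + 100 + 9 = 225.
Divide through by 225 to get (x - 2)²/9 + (y - 1)²/25 = 1.
Ellipse, center (2, 1), major axis vertical; a² = 25, b² = 9.
a = 5. Vertices at (h, k ± a).

(2, -4) and (2, 6)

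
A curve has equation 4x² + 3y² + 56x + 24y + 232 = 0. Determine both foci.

Group the x- and y-terms: 4(x² + 14x) + 3(y² + 8y) = -232
Completing the square gives 4(x + 7)² + 3(y + 4)² = -232 + 196 + 48 = 12.
Dividing both sides by 12: (x + 7)²/3 + (y + 4)²/4 = 1
Ellipse, center (-7, -4), major axis vertical; a² = 4, b² = 3.
c² = a² - b² = 4 - 3 = 1, so c = 1.
Foci lie on the vertical axis through the center: (h, k ± c).

(-7, -5) and (-7, -3)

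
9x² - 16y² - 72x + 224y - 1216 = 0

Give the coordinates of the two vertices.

9(x² - 8x) -16(y² - 14y) = 1216
9(x - 4)² -16(y - 7)² = 1216 + 144 - 784 = 576
Divide by 576: (x - 4)²/64 - (y - 7)²/36 = 1
Hyperbola, center (4, 7), transverse axis horizontal; a² = 64, b² = 36.
a = 8. Vertices at (h ± a, k).

(-4, 7) and (12, 7)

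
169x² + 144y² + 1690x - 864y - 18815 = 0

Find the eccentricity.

Rearranging, 169(x² + 10x) + 144(y² - 6y) = 18815.
169(x + 5)² + 144(y - 3)² = 18815 + 4225 + 1296 = 24336
Dividing both sides by 24336: (x + 5)²/144 + (y - 3)²/169 = 1
Ellipse, center (-5, 3), major axis vertical; a² = 169, b² = 144.
c² = a² - b² = 25, so c = 5.
e = c/a = 5/13.

e = 5/13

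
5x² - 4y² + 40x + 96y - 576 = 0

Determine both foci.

(-10, 12) and (2, 12)

Collect terms: 5(x² + 8x) -4(y² - 24y) = 576
Complete the square in x and y: 5(x + 4)² -4(y - 12)² = 576 + 80 - 576 = 80
Divide through by 80 to get (x + 4)²/16 - (y - 12)²/20 = 1.
Hyperbola, center (-4, 12), transverse axis horizontal; a² = 16, b² = 20.
c² = a² + b² = 16 + 20 = 36, so c = 6.
Foci lie on the horizontal axis through the center: (h ± c, k).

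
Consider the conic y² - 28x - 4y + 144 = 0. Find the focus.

(12, 2)

Only y is squared. Complete the square in y: (y - 2)² = 28(x - 5).
Vertex (5, 2); 4p = 28 so p = 7. Opens right.
Focus is p units from the vertex along the axis: (h + p, k).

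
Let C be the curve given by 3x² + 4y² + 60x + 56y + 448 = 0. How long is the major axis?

8

Group: 3(x² + 20x) + 4(y² + 14y) = -448
Complete the square: 3(x + 10)² + 4(y + 7)² = -448 + 300 + 196 = 48
Divide by 48: (x + 10)²/16 + (y + 7)²/12 = 1
Ellipse, center (-10, -7), major axis horizontal; a² = 16, b² = 12.
a² = 16 so a = 4; the major axis has length 2a = 8.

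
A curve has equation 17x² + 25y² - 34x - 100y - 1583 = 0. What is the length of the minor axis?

4√17

17(x² - 2x) + 25(y² - 4y) = 1583
Complete the square in x and y: 17(x - 1)² + 25(y - 2)² = 1583 + 17 + 100 = 1700
Dividing both sides by 1700: (x - 1)²/100 + (y - 2)²/68 = 1
Ellipse, center (1, 2), major axis horizontal; a² = 100, b² = 68.
b² = 68 so b = 2√17; the minor axis has length 2b = 4√17.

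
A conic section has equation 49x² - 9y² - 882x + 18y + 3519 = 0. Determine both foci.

Group the x- and y-terms: 49(x² - 18x) -9(y² - 2y) = -3519
Completing the square gives 49(x - 9)² -9(y - 1)² = -3519 + 3969 - 9 = 441.
Divide through by 441 to get (x - 9)²/9 - (y - 1)²/49 = 1.
Hyperbola, center (9, 1), transverse axis horizontal; a² = 9, b² = 49.
c² = a² + b² = 9 + 49 = 58, so c = √58.
Foci lie on the horizontal axis through the center: (h ± c, k).

(9 - √58, 1) and (9 + √58, 1)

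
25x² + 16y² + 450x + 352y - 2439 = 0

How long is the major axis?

Collect terms: 25(x² + 18x) + 16(y² + 22y) = 2439
25(x + 9)² + 16(y + 11)² = 2439 + 2025 + 1936 = 6400
Dividing both sides by 6400: (x + 9)²/256 + (y + 11)²/400 = 1
Ellipse, center (-9, -11), major axis vertical; a² = 400, b² = 256.
a² = 400 so a = 20; the major axis has length 2a = 40.

40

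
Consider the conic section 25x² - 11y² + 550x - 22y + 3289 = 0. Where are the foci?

(-11, -7) and (-11, 5)

Rearranging, 25(x² + 22x) -11(y² + 2y) = -3289.
Complete the square in x and y: 25(x + 11)² -11(y + 1)² = -3289 + 3025 - 11 = -275
Divide by -275: (y + 1)²/25 - (x + 11)²/11 = 1
Hyperbola, center (-11, -1), transverse axis vertical; a² = 25, b² = 11.
c² = a² + b² = 25 + 11 = 36, so c = 6.
Foci lie on the vertical axis through the center: (h, k ± c).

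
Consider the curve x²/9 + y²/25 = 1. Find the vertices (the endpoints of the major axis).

(0, -5) and (0, 5)

Center (0, 0). The larger denominator 25 sits under the y-term, so the major axis is vertical; a² = 25, b² = 9.
a = 5. Vertices at (h, k ± a).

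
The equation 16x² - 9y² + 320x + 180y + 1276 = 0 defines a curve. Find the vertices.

Group: 16(x² + 20x) -9(y² - 20y) = -1276
Complete the square in x and y: 16(x + 10)² -9(y - 10)² = -1276 + 1600 - 900 = -576
Dividing both sides by -576: (y - 10)²/64 - (x + 10)²/36 = 1
Hyperbola, center (-10, 10), transverse axis vertical; a² = 64, b² = 36.
a = 8. Vertices at (h, k ± a).

(-10, 2) and (-10, 18)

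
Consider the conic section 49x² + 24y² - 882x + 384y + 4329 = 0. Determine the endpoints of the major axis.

Group: 49(x² - 18x) + 24(y² + 16y) = -4329
Completing the square gives 49(x - 9)² + 24(y + 8)² = -4329 + 3969 + 1536 = 1176.
Divide through by 1176 to get (x - 9)²/24 + (y + 8)²/49 = 1.
Ellipse, center (9, -8), major axis vertical; a² = 49, b² = 24.
a = 7. Vertices at (h, k ± a).

(9, -15) and (9, -1)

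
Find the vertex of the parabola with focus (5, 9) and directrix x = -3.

(1, 9)

The vertex is the midpoint between the focus and the directrix along the axis of symmetry.
Axis is horizontal (directrix is vertical). Vertex x-coordinate = (5 + (-3))/2 = 1; y-coordinate = 9.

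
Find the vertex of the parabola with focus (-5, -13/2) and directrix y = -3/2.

The vertex is the midpoint between the focus and the directrix along the axis of symmetry.
Axis is vertical (directrix is horizontal). Vertex y-coordinate = (-13/2 + (-3/2))/2 = -4; x-coordinate = -5.

(-5, -4)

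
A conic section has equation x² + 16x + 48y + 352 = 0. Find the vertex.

Only x is squared. Complete the square in x: (x + 8)² = -48(y + 6).
Vertex (-8, -6); 4p = -48 so p = -12. Opens down.

(-8, -6)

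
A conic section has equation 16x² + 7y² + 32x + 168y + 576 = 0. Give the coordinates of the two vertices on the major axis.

(-1, -20) and (-1, -4)

Group the x- and y-terms: 16(x² + 2x) + 7(y² + 24y) = -576
Complete the square: 16(x + 1)² + 7(y + 12)² = -576 + 16 + 1008 = 448
Dividing both sides by 448: (x + 1)²/28 + (y + 12)²/64 = 1
Ellipse, center (-1, -12), major axis vertical; a² = 64, b² = 28.
a = 8. Vertices at (h, k ± a).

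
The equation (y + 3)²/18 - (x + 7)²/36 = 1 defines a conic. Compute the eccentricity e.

e = √3

Center (-7, -3). The positive term is the y-term, so the transverse axis is vertical; a² = 18, b² = 36.
c² = a² + b² = 54, so c = 3√6.
e = c/a = 3√6/3√2 = √3.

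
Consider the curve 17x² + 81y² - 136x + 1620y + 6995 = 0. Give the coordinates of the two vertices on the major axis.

Group: 17(x² - 8x) + 81(y² + 20y) = -6995
Complete the square: 17(x - 4)² + 81(y + 10)² = -6995 + 272 + 8100 = 1377
Dividing both sides by 1377: (x - 4)²/81 + (y + 10)²/17 = 1
Ellipse, center (4, -10), major axis horizontal; a² = 81, b² = 17.
a = 9. Vertices at (h ± a, k).

(-5, -10) and (13, -10)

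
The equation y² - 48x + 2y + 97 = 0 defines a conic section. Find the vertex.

(2, -1)

Only y is squared. Complete the square in y: (y + 1)² = 48(x - 2).
Vertex (2, -1); 4p = 48 so p = 12. Opens right.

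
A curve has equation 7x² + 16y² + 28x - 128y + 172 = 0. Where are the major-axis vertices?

(-6, 4) and (2, 4)

Group the x- and y-terms: 7(x² + 4x) + 16(y² - 8y) = -172
Complete the square in x and y: 7(x + 2)² + 16(y - 4)² = -172 + 28 + 256 = 112
Divide through by 112 to get (x + 2)²/16 + (y - 4)²/7 = 1.
Ellipse, center (-2, 4), major axis horizontal; a² = 16, b² = 7.
a = 4. Vertices at (h ± a, k).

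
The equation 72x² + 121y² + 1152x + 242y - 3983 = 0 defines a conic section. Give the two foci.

Group: 72(x² + 16x) + 121(y² + 2y) = 3983
Complete the square in x and y: 72(x + 8)² + 121(y + 1)² = 3983 + 4608 + 121 = 8712
Divide through by 8712 to get (x + 8)²/121 + (y + 1)²/72 = 1.
Ellipse, center (-8, -1), major axis horizontal; a² = 121, b² = 72.
c² = a² - b² = 121 - 72 = 49, so c = 7.
Foci lie on the horizontal axis through the center: (h ± c, k).

(-15, -1) and (-1, -1)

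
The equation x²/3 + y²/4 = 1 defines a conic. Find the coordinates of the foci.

Center (0, 0). The larger denominator 4 sits under the y-term, so the major axis is vertical; a² = 4, b² = 3.
c² = a² - b² = 4 - 3 = 1, so c = 1.
Foci lie on the vertical axis through the center: (h, k ± c).

(0, -1) and (0, 1)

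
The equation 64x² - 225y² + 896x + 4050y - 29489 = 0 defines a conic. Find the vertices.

(-22, 9) and (8, 9)

Rearranging, 64(x² + 14x) -225(y² - 18y) = 29489.
Completing the square gives 64(x + 7)² -225(y - 9)² = 29489 + 3136 - 18225 = 14400.
Divide by 14400: (x + 7)²/225 - (y - 9)²/64 = 1
Hyperbola, center (-7, 9), transverse axis horizontal; a² = 225, b² = 64.
a = 15. Vertices at (h ± a, k).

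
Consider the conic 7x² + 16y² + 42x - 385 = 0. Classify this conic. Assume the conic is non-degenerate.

ellipse

No xy term. Coefficients of x² and y² are A = 7, C = 16.
A and C have the same sign but A ≠ C ⇒ ellipse.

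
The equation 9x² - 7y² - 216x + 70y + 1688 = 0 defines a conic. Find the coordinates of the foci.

(12, -7) and (12, 17)

Group the x- and y-terms: 9(x² - 24x) -7(y² - 10y) = -1688
Complete the square in x and y: 9(x - 12)² -7(y - 5)² = -1688 + 1296 - 175 = -567
Dividing both sides by -567: (y - 5)²/81 - (x - 12)²/63 = 1
Hyperbola, center (12, 5), transverse axis vertical; a² = 81, b² = 63.
c² = a² + b² = 81 + 63 = 144, so c = 12.
Foci lie on the vertical axis through the center: (h, k ± c).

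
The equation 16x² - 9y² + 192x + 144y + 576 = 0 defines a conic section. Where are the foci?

Collect terms: 16(x² + 12x) -9(y² - 16y) = -576
16(x + 6)² -9(y - 8)² = -576 + 576 - 576 = -576
Divide through by -576 to get (y - 8)²/64 - (x + 6)²/36 = 1.
Hyperbola, center (-6, 8), transverse axis vertical; a² = 64, b² = 36.
c² = a² + b² = 64 + 36 = 100, so c = 10.
Foci lie on the vertical axis through the center: (h, k ± c).

(-6, -2) and (-6, 18)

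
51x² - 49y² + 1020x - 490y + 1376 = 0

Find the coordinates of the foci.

(-20, -5) and (0, -5)

Group: 51(x² + 20x) -49(y² + 10y) = -1376
51(x + 10)² -49(y + 5)² = -1376 + 5100 - 1225 = 2499
Divide through by 2499 to get (x + 10)²/49 - (y + 5)²/51 = 1.
Hyperbola, center (-10, -5), transverse axis horizontal; a² = 49, b² = 51.
c² = a² + b² = 49 + 51 = 100, so c = 10.
Foci lie on the horizontal axis through the center: (h ± c, k).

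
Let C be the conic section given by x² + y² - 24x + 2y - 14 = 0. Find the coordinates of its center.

(12, -1)

Rearranging, (x² - 24x) + (y² + 2y) = 14.
Complete the square: (x - 12)² + (y + 1)² = 14 + 144 + 1 = 159
So (x - 12)² + (y + 1)² = 159.
Circle centered at (12, -1) with r² = 159.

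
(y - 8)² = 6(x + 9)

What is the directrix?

x = -21/2

Vertex (-9, 8); 4p = 6 so p = 3/2. Opens right.
Directrix is the vertical line x = h − p = -9 − (3/2) = -21/2.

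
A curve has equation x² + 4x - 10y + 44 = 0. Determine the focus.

(-2, 13/2)

Only x is squared. Complete the square in x: (x + 2)² = 10(y - 4).
Vertex (-2, 4); 4p = 10 so p = 5/2. Opens up.
Focus is p units from the vertex along the axis: (h, k + p).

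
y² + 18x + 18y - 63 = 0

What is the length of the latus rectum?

18

Only y is squared. Complete the square in y: (y + 9)² = -18(x - 8).
Vertex (8, -9); 4p = -18 so p = -9/2. Opens left.
Latus rectum length = |4p| = 18.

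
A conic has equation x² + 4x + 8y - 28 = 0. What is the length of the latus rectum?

Only x is squared. Complete the square in x: (x + 2)² = -8(y - 4).
Vertex (-2, 4); 4p = -8 so p = -2. Opens down.
Latus rectum length = |4p| = 8.

8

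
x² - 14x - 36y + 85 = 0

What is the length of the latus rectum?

36

Only x is squared. Complete the square in x: (x - 7)² = 36(y - 1).
Vertex (7, 1); 4p = 36 so p = 9. Opens up.
Latus rectum length = |4p| = 36.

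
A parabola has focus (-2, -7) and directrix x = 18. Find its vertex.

The vertex is the midpoint between the focus and the directrix along the axis of symmetry.
Axis is horizontal (directrix is vertical). Vertex x-coordinate = (-2 + 18)/2 = 8; y-coordinate = -7.

(8, -7)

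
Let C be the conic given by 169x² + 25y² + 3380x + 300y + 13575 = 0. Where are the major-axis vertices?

Group: 169(x² + 20x) + 25(y² + 12y) = -13575
169(x + 10)² + 25(y + 6)² = -13575 + 16900 + 900 = 4225
Divide by 4225: (x + 10)²/25 + (y + 6)²/169 = 1
Ellipse, center (-10, -6), major axis vertical; a² = 169, b² = 25.
a = 13. Vertices at (h, k ± a).

(-10, -19) and (-10, 7)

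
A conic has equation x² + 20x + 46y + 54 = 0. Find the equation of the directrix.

y = 25/2

Only x is squared. Complete the square in x: (x + 10)² = -46(y - 1).
Vertex (-10, 1); 4p = -46 so p = -23/2. Opens down.
Directrix is the horizontal line y = k − p = 1 − (-23/2) = 25/2.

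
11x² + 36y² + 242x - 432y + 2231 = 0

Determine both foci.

(-16, 6) and (-6, 6)

Rearranging, 11(x² + 22x) + 36(y² - 12y) = -2231.
11(x + 11)² + 36(y - 6)² = -2231 + 1331 + 1296 = 396
Divide by 396: (x + 11)²/36 + (y - 6)²/11 = 1
Ellipse, center (-11, 6), major axis horizontal; a² = 36, b² = 11.
c² = a² - b² = 36 - 11 = 25, so c = 5.
Foci lie on the horizontal axis through the center: (h ± c, k).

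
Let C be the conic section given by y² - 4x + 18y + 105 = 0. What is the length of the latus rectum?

4

Only y is squared. Complete the square in y: (y + 9)² = 4(x - 6).
Vertex (6, -9); 4p = 4 so p = 1. Opens right.
Latus rectum length = |4p| = 4.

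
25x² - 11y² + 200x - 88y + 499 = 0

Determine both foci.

Rearranging, 25(x² + 8x) -11(y² + 8y) = -499.
25(x + 4)² -11(y + 4)² = -499 + 400 - 176 = -275
Dividing both sides by -275: (y + 4)²/25 - (x + 4)²/11 = 1
Hyperbola, center (-4, -4), transverse axis vertical; a² = 25, b² = 11.
c² = a² + b² = 25 + 11 = 36, so c = 6.
Foci lie on the vertical axis through the center: (h, k ± c).

(-4, -10) and (-4, 2)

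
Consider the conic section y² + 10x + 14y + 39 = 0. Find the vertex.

Only y is squared. Complete the square in y: (y + 7)² = -10(x - 1).
Vertex (1, -7); 4p = -10 so p = -5/2. Opens left.

(1, -7)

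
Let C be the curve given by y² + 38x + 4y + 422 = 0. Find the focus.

Only y is squared. Complete the square in y: (y + 2)² = -38(x + 11).
Vertex (-11, -2); 4p = -38 so p = -19/2. Opens left.
Focus is p units from the vertex along the axis: (h + p, k).

(-41/2, -2)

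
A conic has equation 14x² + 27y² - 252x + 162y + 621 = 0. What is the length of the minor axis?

4√7

14(x² - 18x) + 27(y² + 6y) = -621
Complete the square in x and y: 14(x - 9)² + 27(y + 3)² = -621 + 1134 + 243 = 756
Dividing both sides by 756: (x - 9)²/54 + (y + 3)²/28 = 1
Ellipse, center (9, -3), major axis horizontal; a² = 54, b² = 28.
b² = 28 so b = 2√7; the minor axis has length 2b = 4√7.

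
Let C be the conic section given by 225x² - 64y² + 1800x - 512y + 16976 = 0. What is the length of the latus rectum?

128/15

225(x² + 8x) -64(y² + 8y) = -16976
Completing the square gives 225(x + 4)² -64(y + 4)² = -16976 + 3600 - 1024 = -14400.
Dividing both sides by -14400: (y + 4)²/225 - (x + 4)²/64 = 1
Hyperbola, center (-4, -4), transverse axis vertical; a² = 225, b² = 64.
Latus rectum length = 2b²/a = 2·64/15 = 128/15.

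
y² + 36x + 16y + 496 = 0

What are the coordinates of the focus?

(-21, -8)

Only y is squared. Complete the square in y: (y + 8)² = -36(x + 12).
Vertex (-12, -8); 4p = -36 so p = -9. Opens left.
Focus is p units from the vertex along the axis: (h + p, k).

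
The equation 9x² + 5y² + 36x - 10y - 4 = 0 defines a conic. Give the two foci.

Rearranging, 9(x² + 4x) + 5(y² - 2y) = 4.
9(x + 2)² + 5(y - 1)² = 4 + 36 + 5 = 45
Divide by 45: (x + 2)²/5 + (y - 1)²/9 = 1
Ellipse, center (-2, 1), major axis vertical; a² = 9, b² = 5.
c² = a² - b² = 9 - 5 = 4, so c = 2.
Foci lie on the vertical axis through the center: (h, k ± c).

(-2, -1) and (-2, 3)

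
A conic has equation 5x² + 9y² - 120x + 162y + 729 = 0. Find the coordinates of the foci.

Rearranging, 5(x² - 24x) + 9(y² + 18y) = -729.
Completing the square gives 5(x - 12)² + 9(y + 9)² = -729 + 720 + 729 = 720.
Divide through by 720 to get (x - 12)²/144 + (y + 9)²/80 = 1.
Ellipse, center (12, -9), major axis horizontal; a² = 144, b² = 80.
c² = a² - b² = 144 - 80 = 64, so c = 8.
Foci lie on the horizontal axis through the center: (h ± c, k).

(4, -9) and (20, -9)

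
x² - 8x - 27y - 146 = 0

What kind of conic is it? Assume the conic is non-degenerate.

parabola

No xy term. Coefficients of x² and y² are A = 1, C = 0.
Exactly one squared variable ⇒ parabola.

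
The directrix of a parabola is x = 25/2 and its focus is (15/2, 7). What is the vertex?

The vertex is the midpoint between the focus and the directrix along the axis of symmetry.
Axis is horizontal (directrix is vertical). Vertex x-coordinate = (15/2 + 25/2)/2 = 10; y-coordinate = 7.

(10, 7)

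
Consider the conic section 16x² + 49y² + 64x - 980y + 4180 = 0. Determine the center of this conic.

(-2, 10)

Rearranging, 16(x² + 4x) + 49(y² - 20y) = -4180.
Complete the square: 16(x + 2)² + 49(y - 10)² = -4180 + 64 + 4900 = 784
Divide through by 784 to get (x + 2)²/49 + (y - 10)²/16 = 1.
Ellipse with center (-2, 10).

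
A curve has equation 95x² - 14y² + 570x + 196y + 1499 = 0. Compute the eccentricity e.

95(x² + 6x) -14(y² - 14y) = -1499
95(x + 3)² -14(y - 7)² = -1499 + 855 - 686 = -1330
Divide through by -1330 to get (y - 7)²/95 - (x + 3)²/14 = 1.
Hyperbola, center (-3, 7), transverse axis vertical; a² = 95, b² = 14.
c² = a² + b² = 109, so c = √109.
e = c/a = √109/√95 = √10355/95.

e = √10355/95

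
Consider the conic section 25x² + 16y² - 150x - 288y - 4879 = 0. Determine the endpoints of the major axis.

(3, -11) and (3, 29)

Group the x- and y-terms: 25(x² - 6x) + 16(y² - 18y) = 4879
Complete the square: 25(x - 3)² + 16(y - 9)² = 4879 + 225 + 1296 = 6400
Dividing both sides by 6400: (x - 3)²/256 + (y - 9)²/400 = 1
Ellipse, center (3, 9), major axis vertical; a² = 400, b² = 256.
a = 20. Vertices at (h, k ± a).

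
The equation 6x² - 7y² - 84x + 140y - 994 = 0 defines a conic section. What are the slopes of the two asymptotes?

√42/7 and -√42/7

Rearranging, 6(x² - 14x) -7(y² - 20y) = 994.
Complete the square in x and y: 6(x - 7)² -7(y - 10)² = 994 + 294 - 700 = 588
Divide by 588: (x - 7)²/98 - (y - 10)²/84 = 1
Hyperbola, center (7, 10), transverse axis horizontal; a² = 98, b² = 84.
For a horizontal hyperbola the asymptotes have slope ±b/a.
Here that is ±2√21/7√2 = ±√42/7.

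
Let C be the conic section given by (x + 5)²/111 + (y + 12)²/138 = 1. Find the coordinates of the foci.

Center (-5, -12). The larger denominator 138 sits under the y-term, so the major axis is vertical; a² = 138, b² = 111.
c² = a² - b² = 138 - 111 = 27, so c = 3√3.
Foci lie on the vertical axis through the center: (h, k ± c).

(-5, -12 - 3√3) and (-5, -12 + 3√3)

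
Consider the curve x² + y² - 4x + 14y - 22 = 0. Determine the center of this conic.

(2, -7)

Group: (x² - 4x) + (y² + 14y) = 22
Complete the square: (x - 2)² + (y + 7)² = 22 + 4 + 49 = 75
So (x - 2)² + (y + 7)² = 75.
Circle centered at (2, -7) with r² = 75.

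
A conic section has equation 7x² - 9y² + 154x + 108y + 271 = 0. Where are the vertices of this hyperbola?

(-17, 6) and (-5, 6)

Group the x- and y-terms: 7(x² + 22x) -9(y² - 12y) = -271
Complete the square: 7(x + 11)² -9(y - 6)² = -271 + 847 - 324 = 252
Divide through by 252 to get (x + 11)²/36 - (y - 6)²/28 = 1.
Hyperbola, center (-11, 6), transverse axis horizontal; a² = 36, b² = 28.
a = 6. Vertices at (h ± a, k).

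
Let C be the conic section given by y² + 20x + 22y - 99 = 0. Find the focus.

Only y is squared. Complete the square in y: (y + 11)² = -20(x - 11).
Vertex (11, -11); 4p = -20 so p = -5. Opens left.
Focus is p units from the vertex along the axis: (h + p, k).

(6, -11)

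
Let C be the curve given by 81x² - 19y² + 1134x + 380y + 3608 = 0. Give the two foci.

(-7, 0) and (-7, 20)

Rearranging, 81(x² + 14x) -19(y² - 20y) = -3608.
Complete the square: 81(x + 7)² -19(y - 10)² = -3608 + 3969 - 1900 = -1539
Dividing both sides by -1539: (y - 10)²/81 - (x + 7)²/19 = 1
Hyperbola, center (-7, 10), transverse axis vertical; a² = 81, b² = 19.
c² = a² + b² = 81 + 19 = 100, so c = 10.
Foci lie on the vertical axis through the center: (h, k ± c).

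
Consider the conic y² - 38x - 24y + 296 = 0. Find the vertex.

(4, 12)

Only y is squared. Complete the square in y: (y - 12)² = 38(x - 4).
Vertex (4, 12); 4p = 38 so p = 19/2. Opens right.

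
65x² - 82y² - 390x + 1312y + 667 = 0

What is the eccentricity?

e = 7√195/65

Group the x- and y-terms: 65(x² - 6x) -82(y² - 16y) = -667
Complete the square: 65(x - 3)² -82(y - 8)² = -667 + 585 - 5248 = -5330
Dividing both sides by -5330: (y - 8)²/65 - (x - 3)²/82 = 1
Hyperbola, center (3, 8), transverse axis vertical; a² = 65, b² = 82.
c² = a² + b² = 147, so c = 7√3.
e = c/a = 7√3/√65 = 7√195/65.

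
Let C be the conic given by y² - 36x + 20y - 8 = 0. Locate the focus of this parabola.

Only y is squared. Complete the square in y: (y + 10)² = 36(x + 3).
Vertex (-3, -10); 4p = 36 so p = 9. Opens right.
Focus is p units from the vertex along the axis: (h + p, k).

(6, -10)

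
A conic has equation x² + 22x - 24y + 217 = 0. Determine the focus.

(-11, 10)

Only x is squared. Complete the square in x: (x + 11)² = 24(y - 4).
Vertex (-11, 4); 4p = 24 so p = 6. Opens up.
Focus is p units from the vertex along the axis: (h, k + p).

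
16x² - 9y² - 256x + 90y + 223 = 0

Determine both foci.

(-2, 5) and (18, 5)

Rearranging, 16(x² - 16x) -9(y² - 10y) = -223.
Complete the square in x and y: 16(x - 8)² -9(y - 5)² = -223 + 1024 - 225 = 576
Divide by 576: (x - 8)²/36 - (y - 5)²/64 = 1
Hyperbola, center (8, 5), transverse axis horizontal; a² = 36, b² = 64.
c² = a² + b² = 36 + 64 = 100, so c = 10.
Foci lie on the horizontal axis through the center: (h ± c, k).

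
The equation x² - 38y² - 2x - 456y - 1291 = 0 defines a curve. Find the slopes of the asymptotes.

√38/38 and -√38/38

Group: (x² - 2x) -38(y² + 12y) = 1291
Completing the square gives (x - 1)² -38(y + 6)² = 1291 + 1 - 1368 = -76.
Divide through by -76 to get (y + 6)²/2 - (x - 1)²/76 = 1.
Hyperbola, center (1, -6), transverse axis vertical; a² = 2, b² = 76.
For a vertical hyperbola the asymptotes have slope ±a/b.
Here that is ±√2/2√19 = ±√38/38.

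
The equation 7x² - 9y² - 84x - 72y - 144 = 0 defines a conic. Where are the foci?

Collect terms: 7(x² - 12x) -9(y² + 8y) = 144
Complete the square in x and y: 7(x - 6)² -9(y + 4)² = 144 + 252 - 144 = 252
Divide by 252: (x - 6)²/36 - (y + 4)²/28 = 1
Hyperbola, center (6, -4), transverse axis horizontal; a² = 36, b² = 28.
c² = a² + b² = 36 + 28 = 64, so c = 8.
Foci lie on the horizontal axis through the center: (h ± c, k).

(-2, -4) and (14, -4)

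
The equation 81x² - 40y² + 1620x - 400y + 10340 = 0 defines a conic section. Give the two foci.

81(x² + 20x) -40(y² + 10y) = -10340
Complete the square: 81(x + 10)² -40(y + 5)² = -10340 + 8100 - 1000 = -3240
Divide by -3240: (y + 5)²/81 - (x + 10)²/40 = 1
Hyperbola, center (-10, -5), transverse axis vertical; a² = 81, b² = 40.
c² = a² + b² = 81 + 40 = 121, so c = 11.
Foci lie on the vertical axis through the center: (h, k ± c).

(-10, -16) and (-10, 6)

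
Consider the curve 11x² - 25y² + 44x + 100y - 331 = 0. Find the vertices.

11(x² + 4x) -25(y² - 4y) = 331
Complete the square: 11(x + 2)² -25(y - 2)² = 331 + 44 - 100 = 275
Divide by 275: (x + 2)²/25 - (y - 2)²/11 = 1
Hyperbola, center (-2, 2), transverse axis horizontal; a² = 25, b² = 11.
a = 5. Vertices at (h ± a, k).

(-7, 2) and (3, 2)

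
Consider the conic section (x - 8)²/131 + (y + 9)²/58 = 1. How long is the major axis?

Center (8, -9). The larger denominator 131 sits under the x-term, so the major axis is horizontal; a² = 131, b² = 58.
a² = 131 so a = √131; the major axis has length 2a = 2√131.

2√131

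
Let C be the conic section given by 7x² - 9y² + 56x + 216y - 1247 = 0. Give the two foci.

(-8, 12) and (0, 12)

Group the x- and y-terms: 7(x² + 8x) -9(y² - 24y) = 1247
Completing the square gives 7(x + 4)² -9(y - 12)² = 1247 + 112 - 1296 = 63.
Divide by 63: (x + 4)²/9 - (y - 12)²/7 = 1
Hyperbola, center (-4, 12), transverse axis horizontal; a² = 9, b² = 7.
c² = a² + b² = 9 + 7 = 16, so c = 4.
Foci lie on the horizontal axis through the center: (h ± c, k).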